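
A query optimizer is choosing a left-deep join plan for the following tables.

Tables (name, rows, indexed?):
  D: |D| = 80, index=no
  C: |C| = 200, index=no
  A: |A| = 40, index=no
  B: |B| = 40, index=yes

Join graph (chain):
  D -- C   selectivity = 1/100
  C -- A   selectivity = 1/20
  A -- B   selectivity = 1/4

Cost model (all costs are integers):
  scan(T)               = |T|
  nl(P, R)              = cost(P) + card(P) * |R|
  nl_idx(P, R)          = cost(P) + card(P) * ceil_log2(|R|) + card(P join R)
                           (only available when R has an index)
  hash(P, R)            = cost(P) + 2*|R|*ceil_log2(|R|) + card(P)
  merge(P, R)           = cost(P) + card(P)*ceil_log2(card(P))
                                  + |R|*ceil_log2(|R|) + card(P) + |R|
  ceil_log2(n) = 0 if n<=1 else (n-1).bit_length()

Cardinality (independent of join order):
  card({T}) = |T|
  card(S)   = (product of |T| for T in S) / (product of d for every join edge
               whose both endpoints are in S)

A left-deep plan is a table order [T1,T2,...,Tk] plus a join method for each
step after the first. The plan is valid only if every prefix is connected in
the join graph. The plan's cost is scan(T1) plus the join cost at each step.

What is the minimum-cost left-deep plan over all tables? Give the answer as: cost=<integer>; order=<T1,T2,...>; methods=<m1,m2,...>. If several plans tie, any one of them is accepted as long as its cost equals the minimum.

cost=2960; order=C,D,A,B; methods=hash,hash,hash

Selinger DP (subsets sized 1..n):
  {D}: scan cost=80, card=80
  {C}: scan cost=200, card=200
  {A}: scan cost=40, card=40
  {B}: scan cost=40, card=40
  {CD}: card=160; try (D,hash)→1520, (C,merge)→2520, (D,merge)→2640, (C,hash)→3360, (C,nl)→16080, (D,nl)→16200; best=1520 via (D,hash)
  {AC}: card=400; try (A,hash)→880, (C,merge)→2120, (A,merge)→2280, (C,hash)→3280, (C,nl)→8040, (A,nl)→8200; best=880 via (A,hash)
  {AB}: card=400; try (B,hash)→560, (A,hash)→560, (B,merge)→600, (A,merge)→600, (B,nl_idx)→680, (B,nl)→1640 …(+1); best=560 via (B,hash)
  {ACD}: card=320; try (A,hash)→2160, (D,hash)→2400, (A,merge)→3240, (D,merge)→5520, (A,nl)→7920, (D,nl)→32880; best=2160 via (A,hash)
  {ABC}: card=4000; try (B,hash)→1760, (C,hash)→4160, (B,merge)→5160, (C,merge)→6360, (B,nl_idx)→7280, (B,nl)→16880 …(+1); best=1760 via (B,hash)
  {ABCD}: card=3200; try (B,hash)→2960, (B,merge)→5640, (D,hash)→6880, (B,nl_idx)→7280, (B,nl)→14960, (D,merge)→54400 …(+1); best=2960 via (B,hash)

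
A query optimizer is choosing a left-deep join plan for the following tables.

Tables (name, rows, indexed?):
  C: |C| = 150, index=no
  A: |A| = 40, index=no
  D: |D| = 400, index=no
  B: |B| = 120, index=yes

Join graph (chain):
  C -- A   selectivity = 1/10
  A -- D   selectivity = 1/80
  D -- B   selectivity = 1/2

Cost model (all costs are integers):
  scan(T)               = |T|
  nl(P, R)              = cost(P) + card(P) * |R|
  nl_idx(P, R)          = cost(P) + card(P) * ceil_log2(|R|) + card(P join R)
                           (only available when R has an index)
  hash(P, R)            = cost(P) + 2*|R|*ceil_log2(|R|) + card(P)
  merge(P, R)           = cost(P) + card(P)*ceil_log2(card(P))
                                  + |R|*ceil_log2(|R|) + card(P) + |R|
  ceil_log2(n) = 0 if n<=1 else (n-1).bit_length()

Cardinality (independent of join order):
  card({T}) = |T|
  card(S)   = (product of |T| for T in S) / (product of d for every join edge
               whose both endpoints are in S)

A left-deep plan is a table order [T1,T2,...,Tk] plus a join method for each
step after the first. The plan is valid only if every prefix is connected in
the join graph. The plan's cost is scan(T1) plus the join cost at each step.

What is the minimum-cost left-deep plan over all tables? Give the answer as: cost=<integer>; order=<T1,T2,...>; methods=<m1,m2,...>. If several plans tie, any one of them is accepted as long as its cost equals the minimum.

Selinger DP (subsets sized 1..n):
  {C}: scan cost=150, card=150
  {A}: scan cost=40, card=40
  {D}: scan cost=400, card=400
  {B}: scan cost=120, card=120
  {AC}: card=600; try (A,hash)→780, (C,merge)→1670, (A,merge)→1780, (C,hash)→2480, (C,nl)→6040, (A,nl)→6150; best=780 via (A,hash)
  {AD}: card=200; try (A,hash)→1280, (D,merge)→4320, (A,merge)→4680, (D,hash)→7280, (D,nl)→16040, (A,nl)→16400; best=1280 via (A,hash)
  {BD}: card=24000; try (B,hash)→2480, (D,merge)→5080, (B,merge)→5360, (D,hash)→7440, (B,nl_idx)→27200, (D,nl)→48120 …(+1); best=2480 via (B,hash)
  {ACD}: card=3000; try (C,hash)→3880, (C,merge)→4430, (D,hash)→8580, (D,merge)→11380, (C,nl)→31280, (D,nl)→240780; best=3880 via (C,hash)
  {ABD}: card=12000; try (B,hash)→3160, (B,merge)→4040, (B,nl_idx)→14680, (B,nl)→25280, (A,hash)→26960, (A,merge)→386760 …(+1); best=3160 via (B,hash)
  {ABCD}: card=180000; try (B,hash)→8560, (C,hash)→17560, (B,merge)→43840, (C,merge)→184510, (B,nl_idx)→204880, (B,nl)→363880 …(+1); best=8560 via (B,hash)

cost=8560; order=D,A,C,B; methods=hash,hash,hash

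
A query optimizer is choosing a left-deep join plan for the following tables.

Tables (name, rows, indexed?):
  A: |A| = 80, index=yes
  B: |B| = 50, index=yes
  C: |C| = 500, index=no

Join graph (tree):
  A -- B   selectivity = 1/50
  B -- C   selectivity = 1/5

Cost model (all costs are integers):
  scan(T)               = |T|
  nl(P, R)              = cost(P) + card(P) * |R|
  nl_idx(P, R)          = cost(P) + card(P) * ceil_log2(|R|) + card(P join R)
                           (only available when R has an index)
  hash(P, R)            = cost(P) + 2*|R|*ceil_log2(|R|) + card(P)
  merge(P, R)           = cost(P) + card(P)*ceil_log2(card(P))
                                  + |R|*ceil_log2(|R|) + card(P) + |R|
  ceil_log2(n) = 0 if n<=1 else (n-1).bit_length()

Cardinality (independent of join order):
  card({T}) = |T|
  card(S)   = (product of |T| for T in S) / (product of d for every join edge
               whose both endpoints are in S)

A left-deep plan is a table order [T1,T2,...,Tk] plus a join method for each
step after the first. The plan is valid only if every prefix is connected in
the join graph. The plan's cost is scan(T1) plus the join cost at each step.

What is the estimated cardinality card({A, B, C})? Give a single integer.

Tables in S: A(80), B(50), C(500)
Edges inside S: A-B(d=50), B-C(d=5)
numerator = 80 * 50 * 500 = 2000000
denominator = 50 * 5 = 250
card(S) = 2000000 / 250 = 8000

8000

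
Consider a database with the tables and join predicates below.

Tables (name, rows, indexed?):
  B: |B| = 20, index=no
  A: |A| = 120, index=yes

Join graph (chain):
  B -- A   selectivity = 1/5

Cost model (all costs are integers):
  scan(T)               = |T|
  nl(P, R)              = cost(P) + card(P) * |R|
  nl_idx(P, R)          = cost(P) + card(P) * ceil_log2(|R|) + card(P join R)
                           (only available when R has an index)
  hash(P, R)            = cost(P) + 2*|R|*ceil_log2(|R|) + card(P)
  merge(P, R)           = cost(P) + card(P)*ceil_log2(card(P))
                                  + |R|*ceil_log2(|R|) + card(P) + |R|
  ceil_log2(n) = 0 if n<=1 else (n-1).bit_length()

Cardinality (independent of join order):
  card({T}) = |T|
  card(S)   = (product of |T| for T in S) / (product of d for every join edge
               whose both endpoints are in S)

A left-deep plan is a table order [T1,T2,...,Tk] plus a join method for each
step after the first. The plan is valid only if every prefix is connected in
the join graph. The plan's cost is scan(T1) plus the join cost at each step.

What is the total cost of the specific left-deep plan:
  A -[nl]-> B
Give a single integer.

step 1: scan A: cost=120, card=120
step 2: join B via nl
    card(P join B) = 120*20/(5) = 480
    cost = 120 + 120*20 = 2520

2520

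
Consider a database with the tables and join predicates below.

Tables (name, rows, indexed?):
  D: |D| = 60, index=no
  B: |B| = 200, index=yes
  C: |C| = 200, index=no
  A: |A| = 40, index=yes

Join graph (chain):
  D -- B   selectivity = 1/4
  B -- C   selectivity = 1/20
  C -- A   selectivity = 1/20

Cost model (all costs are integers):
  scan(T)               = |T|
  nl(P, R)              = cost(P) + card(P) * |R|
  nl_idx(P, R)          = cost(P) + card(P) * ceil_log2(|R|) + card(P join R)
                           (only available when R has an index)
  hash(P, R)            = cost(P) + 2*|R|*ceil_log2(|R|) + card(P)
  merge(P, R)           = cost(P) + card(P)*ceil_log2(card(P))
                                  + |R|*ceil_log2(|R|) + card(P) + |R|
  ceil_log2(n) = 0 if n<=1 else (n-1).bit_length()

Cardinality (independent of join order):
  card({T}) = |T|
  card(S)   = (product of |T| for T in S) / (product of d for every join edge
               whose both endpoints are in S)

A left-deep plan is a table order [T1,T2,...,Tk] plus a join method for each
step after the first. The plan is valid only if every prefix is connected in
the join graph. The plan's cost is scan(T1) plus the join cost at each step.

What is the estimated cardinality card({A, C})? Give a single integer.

400

Tables in S: A(40), C(200)
Edges inside S: C-A(d=20)
numerator = 40 * 200 = 8000
denominator = 20 = 20
card(S) = 8000 / 20 = 400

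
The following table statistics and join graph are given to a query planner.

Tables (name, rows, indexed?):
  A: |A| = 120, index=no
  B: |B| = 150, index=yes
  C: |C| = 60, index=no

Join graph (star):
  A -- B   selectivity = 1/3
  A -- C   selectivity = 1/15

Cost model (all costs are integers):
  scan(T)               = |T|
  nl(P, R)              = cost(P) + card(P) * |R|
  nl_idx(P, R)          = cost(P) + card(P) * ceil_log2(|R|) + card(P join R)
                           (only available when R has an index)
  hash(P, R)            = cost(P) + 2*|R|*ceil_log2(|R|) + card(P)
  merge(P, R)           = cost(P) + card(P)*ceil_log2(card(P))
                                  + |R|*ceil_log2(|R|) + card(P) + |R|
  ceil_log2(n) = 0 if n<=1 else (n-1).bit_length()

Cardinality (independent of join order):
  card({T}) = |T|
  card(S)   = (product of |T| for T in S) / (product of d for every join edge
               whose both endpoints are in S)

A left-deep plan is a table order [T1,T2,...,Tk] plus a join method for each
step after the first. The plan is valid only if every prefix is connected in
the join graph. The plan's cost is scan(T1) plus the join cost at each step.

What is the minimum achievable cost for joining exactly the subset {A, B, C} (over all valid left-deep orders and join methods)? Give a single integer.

3840

Selinger DP over subsets of {A,B,C}:
  {A}: scan cost=120, card=120
  {B}: scan cost=150, card=150
  {C}: scan cost=60, card=60
  {AB}: card=6000; try (A,hash)→1980, (B,merge)→2430, (A,merge)→2460, (B,hash)→2640, (B,nl_idx)→7080, (B,nl)→18120 …(+1); best=1980 via (A,hash)
  {AC}: card=480; try (C,hash)→960, (A,merge)→1440, (C,merge)→1500, (A,hash)→1800, (A,nl)→7260, (C,nl)→7320; best=960 via (C,hash)
  {ABC}: card=24000; try (B,hash)→3840, (B,merge)→7110, (C,hash)→8700, (B,nl_idx)→28800, (B,nl)→72960, (C,merge)→86400 …(+1); best=3840 via (B,hash)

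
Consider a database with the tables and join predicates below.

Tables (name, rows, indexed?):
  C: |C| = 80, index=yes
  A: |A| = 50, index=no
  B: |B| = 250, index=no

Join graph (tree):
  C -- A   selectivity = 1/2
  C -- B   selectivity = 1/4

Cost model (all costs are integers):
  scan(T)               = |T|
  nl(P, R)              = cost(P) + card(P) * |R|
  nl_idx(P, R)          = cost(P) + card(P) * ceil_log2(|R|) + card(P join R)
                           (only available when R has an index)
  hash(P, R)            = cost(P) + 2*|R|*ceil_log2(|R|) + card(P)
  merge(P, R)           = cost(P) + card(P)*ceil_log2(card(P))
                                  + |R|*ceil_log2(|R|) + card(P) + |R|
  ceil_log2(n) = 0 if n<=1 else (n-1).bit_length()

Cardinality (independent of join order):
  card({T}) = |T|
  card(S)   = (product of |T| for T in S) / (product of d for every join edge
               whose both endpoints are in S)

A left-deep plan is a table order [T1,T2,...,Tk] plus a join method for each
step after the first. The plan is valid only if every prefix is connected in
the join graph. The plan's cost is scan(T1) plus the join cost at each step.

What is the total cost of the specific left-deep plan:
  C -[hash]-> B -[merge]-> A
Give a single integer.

74510

step 1: scan C: cost=80, card=80
step 2: join B via hash
    card(P join B) = 80*250/(4) = 5000
    cost = 80 + 2*250*8 + 80 = 4160
step 3: join A via merge
    card(P join A) = 5000*50/(2) = 125000
    cost = 4160 + 5000*13 + 50*6 + 5000 + 50 = 74510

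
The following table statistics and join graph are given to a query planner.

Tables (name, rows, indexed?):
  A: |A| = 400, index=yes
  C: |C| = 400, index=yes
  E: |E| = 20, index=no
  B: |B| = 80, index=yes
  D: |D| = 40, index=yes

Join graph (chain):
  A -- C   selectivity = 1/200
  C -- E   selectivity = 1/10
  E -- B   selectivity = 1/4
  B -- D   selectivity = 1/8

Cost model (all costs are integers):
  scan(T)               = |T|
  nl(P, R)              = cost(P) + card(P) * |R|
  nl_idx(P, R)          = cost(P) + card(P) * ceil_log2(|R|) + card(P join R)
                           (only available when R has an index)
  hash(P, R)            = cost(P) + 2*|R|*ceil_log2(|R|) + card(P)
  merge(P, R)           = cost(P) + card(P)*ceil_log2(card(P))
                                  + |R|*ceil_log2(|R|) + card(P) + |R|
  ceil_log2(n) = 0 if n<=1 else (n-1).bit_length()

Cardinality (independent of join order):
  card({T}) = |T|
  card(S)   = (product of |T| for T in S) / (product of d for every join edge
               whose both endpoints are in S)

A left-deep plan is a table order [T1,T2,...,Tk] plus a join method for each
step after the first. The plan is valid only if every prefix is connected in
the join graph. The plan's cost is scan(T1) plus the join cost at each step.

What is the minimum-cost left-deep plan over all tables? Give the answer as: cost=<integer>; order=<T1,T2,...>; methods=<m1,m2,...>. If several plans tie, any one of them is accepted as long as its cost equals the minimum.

cost=41000; order=A,C,E,B,D; methods=nl_idx,hash,hash,hash

Selinger DP (subsets sized 1..n):
  {A}: scan cost=400, card=400
  {C}: scan cost=400, card=400
  {E}: scan cost=20, card=20
  {B}: scan cost=80, card=80
  {D}: scan cost=40, card=40
  {AC}: card=800; try (C,nl_idx)→4800, (A,nl_idx)→4800, (C,hash)→8000, (A,hash)→8000, (C,merge)→8400, (A,merge)→8400 …(+2); best=4800 via (C,nl_idx)
  {CE}: card=800; try (E,hash)→1000, (C,nl_idx)→1000, (C,merge)→4140, (E,merge)→4520, (C,hash)→7240, (C,nl)→8020 …(+1); best=1000 via (E,hash)
  {BE}: card=400; try (E,hash)→360, (B,nl_idx)→560, (B,merge)→780, (E,merge)→840, (B,hash)→1160, (B,nl)→1620 …(+1); best=360 via (E,hash)
  {BD}: card=400; try (D,hash)→640, (B,nl_idx)→720, (D,nl_idx)→960, (B,merge)→960, (D,merge)→1000, (B,hash)→1200 …(+2); best=640 via (D,hash)
  {ACE}: card=1600; try (E,hash)→5800, (A,hash)→9000, (A,nl_idx)→9800, (E,merge)→13720, (A,merge)→13800, (E,nl)→20800 …(+1); best=5800 via (E,hash)
  {BCE}: card=16000; try (B,hash)→2920, (C,hash)→7960, (C,merge)→8360, (B,merge)→10440, (C,nl_idx)→19960, (B,nl_idx)→22600 …(+2); best=2920 via (B,hash)
  {BDE}: card=2000; try (E,hash)→1240, (D,hash)→1240, (D,merge)→4640, (E,merge)→4760, (D,nl_idx)→4760, (E,nl)→8640 …(+1); best=1240 via (E,hash)
  {ABCE}: card=32000; try (B,hash)→8520, (B,merge)→25640, (A,hash)→26120, (B,nl_idx)→49000, (B,nl)→133800, (A,nl_idx)→178920 …(+2); best=8520 via (B,hash)
  {BCDE}: card=80000; try (C,hash)→10440, (D,hash)→19400, (C,merge)→29240, (C,nl_idx)→99240, (D,nl_idx)→178920, (D,merge)→243200 …(+2); best=10440 via (C,hash)
  {ABCDE}: card=160000; try (D,hash)→41000, (A,hash)→97640, (D,nl_idx)→360520, (D,merge)→520800, (A,nl_idx)→890440, (D,nl)→1288520 …(+2); best=41000 via (D,hash)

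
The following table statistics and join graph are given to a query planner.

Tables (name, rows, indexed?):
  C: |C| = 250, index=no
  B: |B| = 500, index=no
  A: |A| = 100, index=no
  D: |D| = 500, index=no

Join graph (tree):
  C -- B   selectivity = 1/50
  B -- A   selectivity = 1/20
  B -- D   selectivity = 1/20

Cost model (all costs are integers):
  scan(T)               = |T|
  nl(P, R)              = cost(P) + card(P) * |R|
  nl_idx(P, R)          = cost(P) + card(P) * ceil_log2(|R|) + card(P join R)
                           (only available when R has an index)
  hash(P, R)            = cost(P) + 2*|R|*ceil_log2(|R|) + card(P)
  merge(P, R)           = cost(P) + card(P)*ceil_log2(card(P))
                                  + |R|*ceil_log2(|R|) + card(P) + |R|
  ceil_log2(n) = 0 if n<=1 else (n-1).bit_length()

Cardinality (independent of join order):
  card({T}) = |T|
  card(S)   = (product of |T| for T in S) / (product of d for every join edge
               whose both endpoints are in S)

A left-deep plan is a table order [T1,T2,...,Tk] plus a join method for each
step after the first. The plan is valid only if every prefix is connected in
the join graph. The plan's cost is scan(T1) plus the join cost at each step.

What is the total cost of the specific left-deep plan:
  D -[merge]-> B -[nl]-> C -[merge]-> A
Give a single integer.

step 1: scan D: cost=500, card=500
step 2: join B via merge
    card(P join B) = 500*500/(20) = 12500
    cost = 500 + 500*9 + 500*9 + 500 + 500 = 10500
step 3: join C via nl
    card(P join C) = 12500*250/(50) = 62500
    cost = 10500 + 12500*250 = 3135500
step 4: join A via merge
    card(P join A) = 62500*100/(20) = 312500
    cost = 3135500 + 62500*16 + 100*7 + 62500 + 100 = 4198800

4198800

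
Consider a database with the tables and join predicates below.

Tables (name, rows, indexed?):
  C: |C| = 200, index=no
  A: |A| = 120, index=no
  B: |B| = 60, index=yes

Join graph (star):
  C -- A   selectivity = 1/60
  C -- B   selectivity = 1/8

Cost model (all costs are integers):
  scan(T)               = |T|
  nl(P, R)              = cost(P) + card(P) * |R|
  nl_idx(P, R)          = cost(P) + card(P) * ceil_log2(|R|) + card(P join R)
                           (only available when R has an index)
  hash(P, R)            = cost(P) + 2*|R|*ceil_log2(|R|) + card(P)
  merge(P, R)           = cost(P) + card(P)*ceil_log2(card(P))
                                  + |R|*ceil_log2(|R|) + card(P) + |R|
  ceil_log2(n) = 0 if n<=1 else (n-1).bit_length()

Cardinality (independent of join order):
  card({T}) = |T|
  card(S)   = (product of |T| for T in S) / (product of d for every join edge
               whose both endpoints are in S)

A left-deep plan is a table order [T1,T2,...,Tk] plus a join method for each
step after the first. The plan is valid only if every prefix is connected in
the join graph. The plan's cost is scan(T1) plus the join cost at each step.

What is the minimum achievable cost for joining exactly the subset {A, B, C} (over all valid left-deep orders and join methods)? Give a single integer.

Selinger DP over subsets of {A,B,C}:
  {C}: scan cost=200, card=200
  {A}: scan cost=120, card=120
  {B}: scan cost=60, card=60
  {AC}: card=400; try (A,hash)→2080, (C,merge)→2880, (A,merge)→2960, (C,hash)→3440, (C,nl)→24120, (A,nl)→24200; best=2080 via (A,hash)
  {BC}: card=1500; try (B,hash)→1120, (C,merge)→2280, (B,merge)→2420, (B,nl_idx)→2900, (C,hash)→3320, (C,nl)→12060 …(+1); best=1120 via (B,hash)
  {ABC}: card=3000; try (B,hash)→3200, (A,hash)→4300, (B,merge)→6500, (B,nl_idx)→7480, (A,merge)→20080, (B,nl)→26080 …(+1); best=3200 via (B,hash)

3200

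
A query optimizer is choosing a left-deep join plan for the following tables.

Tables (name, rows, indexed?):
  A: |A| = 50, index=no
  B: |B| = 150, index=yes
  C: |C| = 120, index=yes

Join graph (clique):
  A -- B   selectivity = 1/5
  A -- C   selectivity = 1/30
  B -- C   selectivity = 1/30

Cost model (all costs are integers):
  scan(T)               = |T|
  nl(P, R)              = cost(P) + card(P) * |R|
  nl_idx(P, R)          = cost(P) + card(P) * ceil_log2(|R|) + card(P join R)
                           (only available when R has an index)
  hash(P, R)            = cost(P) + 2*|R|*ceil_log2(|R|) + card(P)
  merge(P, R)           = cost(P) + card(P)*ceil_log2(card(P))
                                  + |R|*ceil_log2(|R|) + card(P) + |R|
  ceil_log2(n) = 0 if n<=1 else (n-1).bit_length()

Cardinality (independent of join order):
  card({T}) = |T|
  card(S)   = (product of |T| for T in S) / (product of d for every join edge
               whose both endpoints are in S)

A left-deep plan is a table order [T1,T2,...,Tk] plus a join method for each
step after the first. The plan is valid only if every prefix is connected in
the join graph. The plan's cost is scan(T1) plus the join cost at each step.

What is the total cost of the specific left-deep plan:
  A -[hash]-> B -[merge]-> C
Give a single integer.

step 1: scan A: cost=50, card=50
step 2: join B via hash
    card(P join B) = 50*150/(5) = 1500
    cost = 50 + 2*150*8 + 50 = 2500
step 3: join C via merge
    card(P join C) = 1500*120/(30*30) = 200
    cost = 2500 + 1500*11 + 120*7 + 1500 + 120 = 21460

21460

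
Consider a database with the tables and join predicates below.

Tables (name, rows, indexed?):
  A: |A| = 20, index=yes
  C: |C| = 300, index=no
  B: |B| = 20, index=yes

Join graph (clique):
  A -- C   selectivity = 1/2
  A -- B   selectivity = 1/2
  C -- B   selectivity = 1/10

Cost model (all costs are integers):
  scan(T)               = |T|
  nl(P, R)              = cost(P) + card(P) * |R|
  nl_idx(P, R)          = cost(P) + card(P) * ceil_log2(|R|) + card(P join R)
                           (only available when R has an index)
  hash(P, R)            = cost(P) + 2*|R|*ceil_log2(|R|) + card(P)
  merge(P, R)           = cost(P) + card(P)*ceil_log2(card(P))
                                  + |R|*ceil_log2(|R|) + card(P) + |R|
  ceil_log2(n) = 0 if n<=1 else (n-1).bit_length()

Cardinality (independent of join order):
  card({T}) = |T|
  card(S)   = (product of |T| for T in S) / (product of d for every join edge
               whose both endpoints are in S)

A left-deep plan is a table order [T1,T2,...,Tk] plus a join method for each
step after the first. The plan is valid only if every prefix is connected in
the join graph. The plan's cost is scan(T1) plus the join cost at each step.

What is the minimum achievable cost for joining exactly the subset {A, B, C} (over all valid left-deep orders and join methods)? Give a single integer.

Selinger DP over subsets of {A,B,C}:
  {A}: scan cost=20, card=20
  {C}: scan cost=300, card=300
  {B}: scan cost=20, card=20
  {AC}: card=3000; try (A,hash)→800, (C,merge)→3140, (A,merge)→3420, (A,nl_idx)→4800, (C,hash)→5440, (C,nl)→6020 …(+1); best=800 via (A,hash)
  {AB}: card=200; try (B,hash)→240, (A,hash)→240, (B,merge)→260, (A,merge)→260, (B,nl_idx)→320, (A,nl_idx)→320 …(+2); best=240 via (B,hash)
  {BC}: card=600; try (B,hash)→800, (B,nl_idx)→2400, (C,merge)→3140, (B,merge)→3420, (C,hash)→5440, (C,nl)→6020 …(+1); best=800 via (B,hash)
  {ABC}: card=3000; try (A,hash)→1600, (B,hash)→4000, (C,merge)→5040, (C,hash)→5840, (A,nl_idx)→6800, (A,merge)→7520 …(+5); best=1600 via (A,hash)

1600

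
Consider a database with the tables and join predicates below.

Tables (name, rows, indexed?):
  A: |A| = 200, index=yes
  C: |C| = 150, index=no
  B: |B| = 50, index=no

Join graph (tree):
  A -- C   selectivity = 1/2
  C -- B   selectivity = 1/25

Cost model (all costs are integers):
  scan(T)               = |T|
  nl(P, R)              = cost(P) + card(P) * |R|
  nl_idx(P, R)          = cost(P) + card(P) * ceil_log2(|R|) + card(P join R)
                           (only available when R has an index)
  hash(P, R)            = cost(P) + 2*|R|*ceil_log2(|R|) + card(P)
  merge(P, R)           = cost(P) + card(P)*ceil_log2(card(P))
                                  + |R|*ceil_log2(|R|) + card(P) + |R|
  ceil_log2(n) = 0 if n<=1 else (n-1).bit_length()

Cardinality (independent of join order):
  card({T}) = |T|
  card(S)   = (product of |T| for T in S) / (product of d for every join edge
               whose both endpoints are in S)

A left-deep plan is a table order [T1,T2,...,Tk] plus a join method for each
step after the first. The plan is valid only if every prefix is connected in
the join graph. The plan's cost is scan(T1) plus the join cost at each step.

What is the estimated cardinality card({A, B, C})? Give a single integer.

Tables in S: A(200), B(50), C(150)
Edges inside S: A-C(d=2), C-B(d=25)
numerator = 200 * 50 * 150 = 1500000
denominator = 2 * 25 = 50
card(S) = 1500000 / 50 = 30000

30000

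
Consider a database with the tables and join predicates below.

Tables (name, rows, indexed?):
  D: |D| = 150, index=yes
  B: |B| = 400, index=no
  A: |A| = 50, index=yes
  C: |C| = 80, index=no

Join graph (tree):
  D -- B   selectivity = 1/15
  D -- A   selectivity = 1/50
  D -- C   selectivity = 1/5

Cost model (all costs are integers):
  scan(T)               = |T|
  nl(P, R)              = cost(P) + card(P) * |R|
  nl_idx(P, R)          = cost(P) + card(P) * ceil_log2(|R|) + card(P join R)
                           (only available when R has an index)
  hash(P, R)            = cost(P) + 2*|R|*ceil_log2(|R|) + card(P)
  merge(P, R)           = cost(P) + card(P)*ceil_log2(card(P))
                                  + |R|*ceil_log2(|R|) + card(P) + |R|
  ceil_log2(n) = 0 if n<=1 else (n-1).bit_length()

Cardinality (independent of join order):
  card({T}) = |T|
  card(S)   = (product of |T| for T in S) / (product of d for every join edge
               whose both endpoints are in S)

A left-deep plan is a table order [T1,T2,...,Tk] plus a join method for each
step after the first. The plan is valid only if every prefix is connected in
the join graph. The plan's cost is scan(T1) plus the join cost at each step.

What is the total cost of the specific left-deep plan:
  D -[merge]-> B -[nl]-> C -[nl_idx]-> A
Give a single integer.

step 1: scan D: cost=150, card=150
step 2: join B via merge
    card(P join B) = 150*400/(15) = 4000
    cost = 150 + 150*8 + 400*9 + 150 + 400 = 5500
step 3: join C via nl
    card(P join C) = 4000*80/(5) = 64000
    cost = 5500 + 4000*80 = 325500
step 4: join A via nl_idx
    card(P join A) = 64000*50/(50) = 64000
    cost = 325500 + 64000*6 + 64000 = 773500

773500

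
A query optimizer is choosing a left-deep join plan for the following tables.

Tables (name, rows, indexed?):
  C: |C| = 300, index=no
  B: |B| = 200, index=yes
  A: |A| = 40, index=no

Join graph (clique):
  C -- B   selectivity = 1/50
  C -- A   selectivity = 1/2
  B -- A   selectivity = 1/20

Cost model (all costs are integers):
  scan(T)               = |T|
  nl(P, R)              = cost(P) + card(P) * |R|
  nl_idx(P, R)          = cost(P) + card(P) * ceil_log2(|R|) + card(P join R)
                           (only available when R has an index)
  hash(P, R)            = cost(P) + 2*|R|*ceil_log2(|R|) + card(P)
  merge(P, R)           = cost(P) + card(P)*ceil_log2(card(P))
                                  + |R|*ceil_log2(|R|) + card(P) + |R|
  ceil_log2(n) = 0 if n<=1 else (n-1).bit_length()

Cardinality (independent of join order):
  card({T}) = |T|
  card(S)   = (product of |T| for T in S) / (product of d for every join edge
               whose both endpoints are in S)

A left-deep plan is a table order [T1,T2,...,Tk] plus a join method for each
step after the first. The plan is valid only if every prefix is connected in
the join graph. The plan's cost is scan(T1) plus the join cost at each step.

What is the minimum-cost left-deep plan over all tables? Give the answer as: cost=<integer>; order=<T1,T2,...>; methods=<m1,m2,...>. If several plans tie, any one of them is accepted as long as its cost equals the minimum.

cost=5480; order=C,B,A; methods=hash,hash

Selinger DP (subsets sized 1..n):
  {C}: scan cost=300, card=300
  {B}: scan cost=200, card=200
  {A}: scan cost=40, card=40
  {BC}: card=1200; try (B,hash)→3800, (B,nl_idx)→3900, (C,merge)→5000, (B,merge)→5100, (C,hash)→5800, (C,nl)→60200 …(+1); best=3800 via (B,hash)
  {AC}: card=6000; try (A,hash)→1080, (C,merge)→3320, (A,merge)→3580, (C,hash)→5480, (C,nl)→12040, (A,nl)→12300; best=1080 via (A,hash)
  {AB}: card=400; try (B,nl_idx)→760, (A,hash)→880, (B,merge)→2120, (A,merge)→2280, (B,hash)→3280, (B,nl)→8040 …(+1); best=760 via (B,nl_idx)
  {ABC}: card=1200; try (A,hash)→5480, (C,hash)→6560, (C,merge)→7760, (B,hash)→10280, (A,merge)→18480, (B,nl_idx)→50280 …(+4); best=5480 via (A,hash)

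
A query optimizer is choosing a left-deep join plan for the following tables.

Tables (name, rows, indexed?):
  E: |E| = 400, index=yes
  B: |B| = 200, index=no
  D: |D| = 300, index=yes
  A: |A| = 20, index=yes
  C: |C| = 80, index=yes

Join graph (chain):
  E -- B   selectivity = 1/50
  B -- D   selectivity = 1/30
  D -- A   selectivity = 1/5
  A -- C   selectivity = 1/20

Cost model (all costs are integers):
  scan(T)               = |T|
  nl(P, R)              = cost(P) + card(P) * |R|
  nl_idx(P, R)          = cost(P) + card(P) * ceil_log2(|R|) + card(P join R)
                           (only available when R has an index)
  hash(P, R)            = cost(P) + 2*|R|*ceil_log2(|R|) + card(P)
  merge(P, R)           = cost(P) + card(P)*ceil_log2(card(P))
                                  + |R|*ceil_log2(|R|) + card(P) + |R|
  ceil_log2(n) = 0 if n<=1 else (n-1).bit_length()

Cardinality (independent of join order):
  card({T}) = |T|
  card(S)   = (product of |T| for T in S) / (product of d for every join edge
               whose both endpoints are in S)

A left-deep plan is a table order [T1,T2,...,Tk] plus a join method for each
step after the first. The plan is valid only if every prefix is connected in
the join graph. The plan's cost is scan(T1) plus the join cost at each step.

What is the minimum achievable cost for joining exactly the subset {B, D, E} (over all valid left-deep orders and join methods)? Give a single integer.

Selinger DP over subsets of {B,D,E}:
  {E}: scan cost=400, card=400
  {B}: scan cost=200, card=200
  {D}: scan cost=300, card=300
  {BE}: card=1600; try (E,nl_idx)→3600, (B,hash)→4000, (E,merge)→6000, (B,merge)→6200, (E,hash)→7600, (E,nl)→80200 …(+1); best=3600 via (E,nl_idx)
  {BD}: card=2000; try (B,hash)→3800, (D,nl_idx)→4000, (D,merge)→5000, (B,merge)→5100, (D,hash)→5800, (D,nl)→60200 …(+1); best=3800 via (B,hash)
  {BDE}: card=16000; try (D,hash)→10600, (E,hash)→13000, (D,merge)→25800, (E,merge)→31800, (D,nl_idx)→34000, (E,nl_idx)→37800 …(+2); best=10600 via (D,hash)

10600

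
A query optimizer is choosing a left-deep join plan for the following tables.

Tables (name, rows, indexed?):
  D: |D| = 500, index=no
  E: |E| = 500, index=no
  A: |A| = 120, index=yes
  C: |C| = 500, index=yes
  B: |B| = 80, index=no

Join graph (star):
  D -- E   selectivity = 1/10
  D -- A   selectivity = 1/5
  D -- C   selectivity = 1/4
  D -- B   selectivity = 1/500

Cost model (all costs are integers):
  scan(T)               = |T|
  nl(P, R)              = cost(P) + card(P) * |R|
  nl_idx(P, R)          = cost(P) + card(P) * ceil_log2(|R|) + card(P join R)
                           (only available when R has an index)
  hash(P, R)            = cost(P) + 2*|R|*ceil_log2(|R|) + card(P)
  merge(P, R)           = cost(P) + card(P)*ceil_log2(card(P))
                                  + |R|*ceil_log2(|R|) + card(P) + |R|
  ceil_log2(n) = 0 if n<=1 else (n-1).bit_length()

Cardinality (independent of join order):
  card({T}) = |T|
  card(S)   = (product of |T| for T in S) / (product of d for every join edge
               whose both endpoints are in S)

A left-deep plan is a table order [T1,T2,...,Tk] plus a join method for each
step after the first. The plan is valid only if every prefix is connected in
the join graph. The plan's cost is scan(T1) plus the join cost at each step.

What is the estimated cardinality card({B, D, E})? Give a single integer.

Tables in S: B(80), D(500), E(500)
Edges inside S: D-E(d=10), D-B(d=500)
numerator = 80 * 500 * 500 = 20000000
denominator = 10 * 500 = 5000
card(S) = 20000000 / 5000 = 4000

4000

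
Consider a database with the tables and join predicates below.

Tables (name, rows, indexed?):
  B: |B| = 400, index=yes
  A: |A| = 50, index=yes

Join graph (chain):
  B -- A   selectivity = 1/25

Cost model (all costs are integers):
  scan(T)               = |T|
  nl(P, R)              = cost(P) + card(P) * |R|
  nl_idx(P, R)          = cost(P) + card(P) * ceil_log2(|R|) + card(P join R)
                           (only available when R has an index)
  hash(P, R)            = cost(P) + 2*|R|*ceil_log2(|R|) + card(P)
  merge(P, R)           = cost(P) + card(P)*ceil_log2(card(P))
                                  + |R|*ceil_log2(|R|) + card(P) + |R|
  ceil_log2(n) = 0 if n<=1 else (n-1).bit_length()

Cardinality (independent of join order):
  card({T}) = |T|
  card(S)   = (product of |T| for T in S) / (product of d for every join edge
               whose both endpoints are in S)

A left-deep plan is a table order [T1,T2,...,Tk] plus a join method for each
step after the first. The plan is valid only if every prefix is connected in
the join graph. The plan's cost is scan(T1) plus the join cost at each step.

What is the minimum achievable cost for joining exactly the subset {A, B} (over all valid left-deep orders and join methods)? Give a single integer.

Selinger DP over subsets of {A,B}:
  {B}: scan cost=400, card=400
  {A}: scan cost=50, card=50
  {AB}: card=800; try (B,nl_idx)→1300, (A,hash)→1400, (A,nl_idx)→3600, (B,merge)→4400, (A,merge)→4750, (B,hash)→7300 …(+2); best=1300 via (B,nl_idx)

1300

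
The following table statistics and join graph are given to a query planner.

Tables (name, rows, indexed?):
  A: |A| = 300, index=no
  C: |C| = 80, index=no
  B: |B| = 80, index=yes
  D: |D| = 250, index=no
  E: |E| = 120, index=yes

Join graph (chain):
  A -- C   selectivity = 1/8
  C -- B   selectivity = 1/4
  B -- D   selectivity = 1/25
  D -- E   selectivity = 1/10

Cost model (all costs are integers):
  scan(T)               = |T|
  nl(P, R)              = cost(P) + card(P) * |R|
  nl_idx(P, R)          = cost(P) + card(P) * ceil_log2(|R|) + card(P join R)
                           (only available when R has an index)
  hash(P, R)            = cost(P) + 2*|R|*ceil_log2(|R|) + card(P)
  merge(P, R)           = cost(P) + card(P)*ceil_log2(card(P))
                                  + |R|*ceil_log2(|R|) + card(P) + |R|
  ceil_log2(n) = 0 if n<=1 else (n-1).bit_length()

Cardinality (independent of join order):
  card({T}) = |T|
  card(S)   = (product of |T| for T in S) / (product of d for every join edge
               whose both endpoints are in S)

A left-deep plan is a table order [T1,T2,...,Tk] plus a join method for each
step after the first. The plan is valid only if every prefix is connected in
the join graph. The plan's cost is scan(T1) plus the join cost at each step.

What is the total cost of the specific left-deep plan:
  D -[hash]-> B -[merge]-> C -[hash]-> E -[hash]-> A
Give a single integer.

226140

step 1: scan D: cost=250, card=250
step 2: join B via hash
    card(P join B) = 250*80/(25) = 800
    cost = 250 + 2*80*7 + 250 = 1620
step 3: join C via merge
    card(P join C) = 800*80/(4) = 16000
    cost = 1620 + 800*10 + 80*7 + 800 + 80 = 11060
step 4: join E via hash
    card(P join E) = 16000*120/(10) = 192000
    cost = 11060 + 2*120*7 + 16000 = 28740
step 5: join A via hash
    card(P join A) = 192000*300/(8) = 7200000
    cost = 28740 + 2*300*9 + 192000 = 226140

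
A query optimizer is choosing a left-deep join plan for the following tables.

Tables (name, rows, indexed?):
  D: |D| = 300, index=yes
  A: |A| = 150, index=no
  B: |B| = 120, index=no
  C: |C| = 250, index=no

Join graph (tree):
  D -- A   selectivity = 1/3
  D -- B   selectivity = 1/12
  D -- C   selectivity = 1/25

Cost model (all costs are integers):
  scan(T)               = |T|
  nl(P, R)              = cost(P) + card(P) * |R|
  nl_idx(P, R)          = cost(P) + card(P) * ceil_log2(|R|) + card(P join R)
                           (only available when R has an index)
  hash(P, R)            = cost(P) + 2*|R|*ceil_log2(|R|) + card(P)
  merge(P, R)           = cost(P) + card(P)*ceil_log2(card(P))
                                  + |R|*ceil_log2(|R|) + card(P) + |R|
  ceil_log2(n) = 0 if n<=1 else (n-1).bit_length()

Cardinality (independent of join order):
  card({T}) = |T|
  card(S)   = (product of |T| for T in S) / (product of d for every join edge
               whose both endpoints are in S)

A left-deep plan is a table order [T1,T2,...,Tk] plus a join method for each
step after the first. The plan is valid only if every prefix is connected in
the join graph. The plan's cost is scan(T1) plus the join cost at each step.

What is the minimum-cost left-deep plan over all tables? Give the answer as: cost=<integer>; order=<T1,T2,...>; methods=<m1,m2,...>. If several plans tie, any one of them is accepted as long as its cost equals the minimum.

cost=41680; order=D,B,C,A; methods=hash,hash,hash

Selinger DP (subsets sized 1..n):
  {D}: scan cost=300, card=300
  {A}: scan cost=150, card=150
  {B}: scan cost=120, card=120
  {C}: scan cost=250, card=250
  {AD}: card=15000; try (A,hash)→3000, (D,merge)→4500, (A,merge)→4650, (D,hash)→5700, (D,nl_idx)→16500, (D,nl)→45150 …(+1); best=3000 via (A,hash)
  {BD}: card=3000; try (B,hash)→2280, (D,merge)→4080, (D,nl_idx)→4200, (B,merge)→4260, (D,hash)→5640, (D,nl)→36120 …(+1); best=2280 via (B,hash)
  {CD}: card=3000; try (C,hash)→4600, (D,merge)→5500, (D,nl_idx)→5500, (C,merge)→5550, (D,hash)→5900, (D,nl)→75250 …(+1); best=4600 via (C,hash)
  {ABD}: card=150000; try (A,hash)→7680, (B,hash)→19680, (A,merge)→42630, (B,merge)→228960, (A,nl)→452280, (B,nl)→1803000; best=7680 via (A,hash)
  {ACD}: card=150000; try (A,hash)→10000, (C,hash)→22000, (A,merge)→44950, (C,merge)→230250, (A,nl)→454600, (C,nl)→3753000; best=10000 via (A,hash)
  {BCD}: card=30000; try (C,hash)→9280, (B,hash)→9280, (C,merge)→43530, (B,merge)→44560, (B,nl)→364600, (C,nl)→752280; best=9280 via (C,hash)
  {ABCD}: card=1500000; try (A,hash)→41680, (C,hash)→161680, (B,hash)→161680, (A,merge)→490630, (C,merge)→2859930, (B,merge)→2860960 …(+3); best=41680 via (A,hash)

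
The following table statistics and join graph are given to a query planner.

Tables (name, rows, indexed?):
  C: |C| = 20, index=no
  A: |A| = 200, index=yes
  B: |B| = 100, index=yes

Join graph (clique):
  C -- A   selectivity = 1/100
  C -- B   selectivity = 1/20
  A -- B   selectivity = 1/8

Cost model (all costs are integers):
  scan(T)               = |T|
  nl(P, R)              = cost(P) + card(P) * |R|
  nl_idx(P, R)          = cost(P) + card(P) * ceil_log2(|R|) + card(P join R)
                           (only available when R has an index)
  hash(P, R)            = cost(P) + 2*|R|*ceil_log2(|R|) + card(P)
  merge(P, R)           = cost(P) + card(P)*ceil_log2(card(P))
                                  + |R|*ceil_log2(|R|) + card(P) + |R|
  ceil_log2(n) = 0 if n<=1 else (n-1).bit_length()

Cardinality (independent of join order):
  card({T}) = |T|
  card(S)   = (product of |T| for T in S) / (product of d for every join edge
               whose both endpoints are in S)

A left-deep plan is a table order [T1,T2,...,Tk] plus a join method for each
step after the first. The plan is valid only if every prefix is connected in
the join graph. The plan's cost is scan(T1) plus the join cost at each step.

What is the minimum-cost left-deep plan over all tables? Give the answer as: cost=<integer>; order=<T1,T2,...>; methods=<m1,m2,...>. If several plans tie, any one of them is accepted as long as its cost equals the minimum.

cost=525; order=C,A,B; methods=nl_idx,nl_idx

Selinger DP (subsets sized 1..n):
  {C}: scan cost=20, card=20
  {A}: scan cost=200, card=200
  {B}: scan cost=100, card=100
  {AC}: card=40; try (A,nl_idx)→220, (C,hash)→600, (A,merge)→1940, (C,merge)→2120, (A,hash)→3240, (A,nl)→4020 …(+1); best=220 via (A,nl_idx)
  {BC}: card=100; try (B,nl_idx)→260, (C,hash)→400, (B,merge)→940, (C,merge)→1020, (B,hash)→1440, (B,nl)→2020 …(+1); best=260 via (B,nl_idx)
  {AB}: card=2500; try (B,hash)→1800, (A,merge)→2700, (B,merge)→2800, (A,hash)→3400, (A,nl_idx)→3400, (B,nl_idx)→4100 …(+2); best=1800 via (B,hash)
  {ABC}: card=25; try (B,nl_idx)→525, (A,nl_idx)→1085, (B,merge)→1300, (B,hash)→1660, (A,merge)→2860, (A,hash)→3560 …(+5); best=525 via (B,nl_idx)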